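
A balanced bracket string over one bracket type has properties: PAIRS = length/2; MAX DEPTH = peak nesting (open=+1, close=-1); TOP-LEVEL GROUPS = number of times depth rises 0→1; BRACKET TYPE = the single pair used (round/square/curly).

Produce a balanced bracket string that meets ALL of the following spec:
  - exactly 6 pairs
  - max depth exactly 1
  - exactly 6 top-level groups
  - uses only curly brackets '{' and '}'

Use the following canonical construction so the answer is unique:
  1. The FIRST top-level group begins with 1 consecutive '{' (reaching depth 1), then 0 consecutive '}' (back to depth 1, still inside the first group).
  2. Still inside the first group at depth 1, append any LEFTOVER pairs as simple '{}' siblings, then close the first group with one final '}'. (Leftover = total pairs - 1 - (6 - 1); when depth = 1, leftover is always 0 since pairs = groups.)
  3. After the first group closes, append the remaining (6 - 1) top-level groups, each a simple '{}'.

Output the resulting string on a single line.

Answer: {}{}{}{}{}{}

Derivation:
Spec: pairs=6 depth=1 groups=6
Leftover pairs = 6 - 1 - (6-1) = 0
First group: deep chain of depth 1 + 0 sibling pairs
Remaining 5 groups: simple '{}' each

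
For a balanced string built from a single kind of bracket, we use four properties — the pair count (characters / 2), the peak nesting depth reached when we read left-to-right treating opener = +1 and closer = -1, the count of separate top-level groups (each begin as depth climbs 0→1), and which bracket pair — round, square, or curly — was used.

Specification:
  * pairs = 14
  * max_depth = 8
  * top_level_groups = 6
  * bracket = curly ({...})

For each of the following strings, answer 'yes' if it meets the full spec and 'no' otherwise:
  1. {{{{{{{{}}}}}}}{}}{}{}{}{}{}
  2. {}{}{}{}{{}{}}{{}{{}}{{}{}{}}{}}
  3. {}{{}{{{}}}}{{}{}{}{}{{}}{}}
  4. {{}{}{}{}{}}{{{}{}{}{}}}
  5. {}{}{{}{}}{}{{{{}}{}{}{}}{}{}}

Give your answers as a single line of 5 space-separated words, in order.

Answer: yes no no no no

Derivation:
String 1 '{{{{{{{{}}}}}}}{}}{}{}{}{}{}': depth seq [1 2 3 4 5 6 7 8 7 6 5 4 3 2 1 2 1 0 1 0 1 0 1 0 1 0 1 0]
  -> pairs=14 depth=8 groups=6 -> yes
String 2 '{}{}{}{}{{}{}}{{}{{}}{{}{}{}}{}}': depth seq [1 0 1 0 1 0 1 0 1 2 1 2 1 0 1 2 1 2 3 2 1 2 3 2 3 2 3 2 1 2 1 0]
  -> pairs=16 depth=3 groups=6 -> no
String 3 '{}{{}{{{}}}}{{}{}{}{}{{}}{}}': depth seq [1 0 1 2 1 2 3 4 3 2 1 0 1 2 1 2 1 2 1 2 1 2 3 2 1 2 1 0]
  -> pairs=14 depth=4 groups=3 -> no
String 4 '{{}{}{}{}{}}{{{}{}{}{}}}': depth seq [1 2 1 2 1 2 1 2 1 2 1 0 1 2 3 2 3 2 3 2 3 2 1 0]
  -> pairs=12 depth=3 groups=2 -> no
String 5 '{}{}{{}{}}{}{{{{}}{}{}{}}{}{}}': depth seq [1 0 1 0 1 2 1 2 1 0 1 0 1 2 3 4 3 2 3 2 3 2 3 2 1 2 1 2 1 0]
  -> pairs=15 depth=4 groups=5 -> no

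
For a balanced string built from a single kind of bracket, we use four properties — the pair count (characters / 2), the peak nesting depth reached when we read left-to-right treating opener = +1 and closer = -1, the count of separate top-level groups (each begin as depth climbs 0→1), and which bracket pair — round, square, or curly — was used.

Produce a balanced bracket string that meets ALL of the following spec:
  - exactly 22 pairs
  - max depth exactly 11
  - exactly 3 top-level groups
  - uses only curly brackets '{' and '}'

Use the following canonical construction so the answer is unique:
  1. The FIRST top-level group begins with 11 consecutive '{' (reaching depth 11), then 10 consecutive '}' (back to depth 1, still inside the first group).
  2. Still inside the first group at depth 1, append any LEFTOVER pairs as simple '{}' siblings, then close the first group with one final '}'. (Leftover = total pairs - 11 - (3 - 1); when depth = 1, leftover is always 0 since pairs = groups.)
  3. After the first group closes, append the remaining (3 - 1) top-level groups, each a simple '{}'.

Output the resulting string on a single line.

Spec: pairs=22 depth=11 groups=3
Leftover pairs = 22 - 11 - (3-1) = 9
First group: deep chain of depth 11 + 9 sibling pairs
Remaining 2 groups: simple '{}' each

Answer: {{{{{{{{{{{}}}}}}}}}}{}{}{}{}{}{}{}{}{}}{}{}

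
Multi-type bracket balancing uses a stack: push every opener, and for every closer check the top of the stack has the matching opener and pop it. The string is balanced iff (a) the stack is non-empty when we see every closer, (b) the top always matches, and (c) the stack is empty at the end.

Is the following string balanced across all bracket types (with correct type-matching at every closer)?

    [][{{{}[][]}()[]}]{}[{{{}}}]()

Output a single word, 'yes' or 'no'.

Answer: yes

Derivation:
pos 0: push '['; stack = [
pos 1: ']' matches '['; pop; stack = (empty)
pos 2: push '['; stack = [
pos 3: push '{'; stack = [{
pos 4: push '{'; stack = [{{
pos 5: push '{'; stack = [{{{
pos 6: '}' matches '{'; pop; stack = [{{
pos 7: push '['; stack = [{{[
pos 8: ']' matches '['; pop; stack = [{{
pos 9: push '['; stack = [{{[
pos 10: ']' matches '['; pop; stack = [{{
pos 11: '}' matches '{'; pop; stack = [{
pos 12: push '('; stack = [{(
pos 13: ')' matches '('; pop; stack = [{
pos 14: push '['; stack = [{[
pos 15: ']' matches '['; pop; stack = [{
pos 16: '}' matches '{'; pop; stack = [
pos 17: ']' matches '['; pop; stack = (empty)
pos 18: push '{'; stack = {
pos 19: '}' matches '{'; pop; stack = (empty)
pos 20: push '['; stack = [
pos 21: push '{'; stack = [{
pos 22: push '{'; stack = [{{
pos 23: push '{'; stack = [{{{
pos 24: '}' matches '{'; pop; stack = [{{
pos 25: '}' matches '{'; pop; stack = [{
pos 26: '}' matches '{'; pop; stack = [
pos 27: ']' matches '['; pop; stack = (empty)
pos 28: push '('; stack = (
pos 29: ')' matches '('; pop; stack = (empty)
end: stack empty → VALID
Verdict: properly nested → yes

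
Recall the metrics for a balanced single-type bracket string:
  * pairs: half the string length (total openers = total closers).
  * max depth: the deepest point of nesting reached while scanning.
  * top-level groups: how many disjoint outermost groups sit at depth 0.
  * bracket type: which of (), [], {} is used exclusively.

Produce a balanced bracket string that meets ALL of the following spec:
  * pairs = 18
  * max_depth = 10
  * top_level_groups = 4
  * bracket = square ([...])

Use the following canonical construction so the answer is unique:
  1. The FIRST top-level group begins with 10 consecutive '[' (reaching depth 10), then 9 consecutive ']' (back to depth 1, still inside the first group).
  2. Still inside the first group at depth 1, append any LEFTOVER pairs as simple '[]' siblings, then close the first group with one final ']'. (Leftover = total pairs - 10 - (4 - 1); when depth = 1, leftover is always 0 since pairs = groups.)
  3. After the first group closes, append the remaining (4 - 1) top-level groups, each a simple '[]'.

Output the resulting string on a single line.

Spec: pairs=18 depth=10 groups=4
Leftover pairs = 18 - 10 - (4-1) = 5
First group: deep chain of depth 10 + 5 sibling pairs
Remaining 3 groups: simple '[]' each

Answer: [[[[[[[[[[]]]]]]]]][][][][][]][][][]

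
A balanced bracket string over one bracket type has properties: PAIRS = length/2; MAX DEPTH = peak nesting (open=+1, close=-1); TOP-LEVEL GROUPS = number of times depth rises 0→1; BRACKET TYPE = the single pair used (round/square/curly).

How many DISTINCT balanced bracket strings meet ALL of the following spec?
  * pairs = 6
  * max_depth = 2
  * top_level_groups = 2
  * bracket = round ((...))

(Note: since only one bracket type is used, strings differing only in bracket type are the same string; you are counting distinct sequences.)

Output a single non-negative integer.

Answer: 5

Derivation:
Spec: pairs=6 depth=2 groups=2
Count(depth <= 2) = 5
Count(depth <= 1) = 0
Count(depth == 2) = 5 - 0 = 5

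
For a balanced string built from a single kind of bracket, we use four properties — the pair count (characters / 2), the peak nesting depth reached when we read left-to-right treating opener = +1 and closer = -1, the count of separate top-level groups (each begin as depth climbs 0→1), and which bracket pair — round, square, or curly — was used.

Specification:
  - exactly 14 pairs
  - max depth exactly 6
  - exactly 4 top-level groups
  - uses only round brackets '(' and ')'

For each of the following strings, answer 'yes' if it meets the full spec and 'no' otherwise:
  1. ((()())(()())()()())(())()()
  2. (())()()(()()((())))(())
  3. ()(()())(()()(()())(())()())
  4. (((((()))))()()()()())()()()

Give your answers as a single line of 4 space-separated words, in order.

String 1 '((()())(()())()()())(())()()': depth seq [1 2 3 2 3 2 1 2 3 2 3 2 1 2 1 2 1 2 1 0 1 2 1 0 1 0 1 0]
  -> pairs=14 depth=3 groups=4 -> no
String 2 '(())()()(()()((())))(())': depth seq [1 2 1 0 1 0 1 0 1 2 1 2 1 2 3 4 3 2 1 0 1 2 1 0]
  -> pairs=12 depth=4 groups=5 -> no
String 3 '()(()())(()()(()())(())()())': depth seq [1 0 1 2 1 2 1 0 1 2 1 2 1 2 3 2 3 2 1 2 3 2 1 2 1 2 1 0]
  -> pairs=14 depth=3 groups=3 -> no
String 4 '(((((()))))()()()()())()()()': depth seq [1 2 3 4 5 6 5 4 3 2 1 2 1 2 1 2 1 2 1 2 1 0 1 0 1 0 1 0]
  -> pairs=14 depth=6 groups=4 -> yes

Answer: no no no yes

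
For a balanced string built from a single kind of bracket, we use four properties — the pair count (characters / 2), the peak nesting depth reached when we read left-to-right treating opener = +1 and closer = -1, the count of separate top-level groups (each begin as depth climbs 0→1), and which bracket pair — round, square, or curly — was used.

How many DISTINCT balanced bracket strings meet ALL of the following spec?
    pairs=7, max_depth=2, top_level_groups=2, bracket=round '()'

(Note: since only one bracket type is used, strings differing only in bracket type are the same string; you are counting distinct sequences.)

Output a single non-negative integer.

Answer: 6

Derivation:
Spec: pairs=7 depth=2 groups=2
Count(depth <= 2) = 6
Count(depth <= 1) = 0
Count(depth == 2) = 6 - 0 = 6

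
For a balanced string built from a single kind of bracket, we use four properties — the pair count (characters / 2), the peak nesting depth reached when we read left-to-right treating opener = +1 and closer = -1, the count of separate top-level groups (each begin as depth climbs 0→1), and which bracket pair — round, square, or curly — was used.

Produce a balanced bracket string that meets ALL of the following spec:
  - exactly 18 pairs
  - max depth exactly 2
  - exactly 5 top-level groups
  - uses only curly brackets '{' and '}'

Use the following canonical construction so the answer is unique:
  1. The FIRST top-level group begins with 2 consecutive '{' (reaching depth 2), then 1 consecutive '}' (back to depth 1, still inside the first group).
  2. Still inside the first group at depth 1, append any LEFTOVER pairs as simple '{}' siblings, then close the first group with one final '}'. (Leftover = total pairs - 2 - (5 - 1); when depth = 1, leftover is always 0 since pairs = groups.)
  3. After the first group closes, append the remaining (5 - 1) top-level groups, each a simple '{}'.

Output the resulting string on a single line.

Spec: pairs=18 depth=2 groups=5
Leftover pairs = 18 - 2 - (5-1) = 12
First group: deep chain of depth 2 + 12 sibling pairs
Remaining 4 groups: simple '{}' each

Answer: {{}{}{}{}{}{}{}{}{}{}{}{}{}}{}{}{}{}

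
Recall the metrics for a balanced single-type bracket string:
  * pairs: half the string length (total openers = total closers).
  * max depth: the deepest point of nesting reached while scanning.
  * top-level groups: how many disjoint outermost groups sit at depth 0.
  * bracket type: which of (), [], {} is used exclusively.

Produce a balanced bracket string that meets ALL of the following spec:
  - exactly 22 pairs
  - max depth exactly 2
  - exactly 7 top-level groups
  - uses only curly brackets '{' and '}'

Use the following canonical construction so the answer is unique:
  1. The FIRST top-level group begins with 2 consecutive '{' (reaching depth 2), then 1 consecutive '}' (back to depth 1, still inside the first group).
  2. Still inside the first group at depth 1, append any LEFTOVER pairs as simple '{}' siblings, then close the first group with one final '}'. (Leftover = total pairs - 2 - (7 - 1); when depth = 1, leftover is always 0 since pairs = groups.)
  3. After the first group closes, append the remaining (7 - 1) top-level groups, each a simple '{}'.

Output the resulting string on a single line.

Spec: pairs=22 depth=2 groups=7
Leftover pairs = 22 - 2 - (7-1) = 14
First group: deep chain of depth 2 + 14 sibling pairs
Remaining 6 groups: simple '{}' each

Answer: {{}{}{}{}{}{}{}{}{}{}{}{}{}{}{}}{}{}{}{}{}{}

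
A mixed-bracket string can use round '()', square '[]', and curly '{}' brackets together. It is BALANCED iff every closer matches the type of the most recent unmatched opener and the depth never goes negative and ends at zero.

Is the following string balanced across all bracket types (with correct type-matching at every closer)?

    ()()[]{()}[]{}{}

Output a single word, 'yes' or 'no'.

Answer: yes

Derivation:
pos 0: push '('; stack = (
pos 1: ')' matches '('; pop; stack = (empty)
pos 2: push '('; stack = (
pos 3: ')' matches '('; pop; stack = (empty)
pos 4: push '['; stack = [
pos 5: ']' matches '['; pop; stack = (empty)
pos 6: push '{'; stack = {
pos 7: push '('; stack = {(
pos 8: ')' matches '('; pop; stack = {
pos 9: '}' matches '{'; pop; stack = (empty)
pos 10: push '['; stack = [
pos 11: ']' matches '['; pop; stack = (empty)
pos 12: push '{'; stack = {
pos 13: '}' matches '{'; pop; stack = (empty)
pos 14: push '{'; stack = {
pos 15: '}' matches '{'; pop; stack = (empty)
end: stack empty → VALID
Verdict: properly nested → yes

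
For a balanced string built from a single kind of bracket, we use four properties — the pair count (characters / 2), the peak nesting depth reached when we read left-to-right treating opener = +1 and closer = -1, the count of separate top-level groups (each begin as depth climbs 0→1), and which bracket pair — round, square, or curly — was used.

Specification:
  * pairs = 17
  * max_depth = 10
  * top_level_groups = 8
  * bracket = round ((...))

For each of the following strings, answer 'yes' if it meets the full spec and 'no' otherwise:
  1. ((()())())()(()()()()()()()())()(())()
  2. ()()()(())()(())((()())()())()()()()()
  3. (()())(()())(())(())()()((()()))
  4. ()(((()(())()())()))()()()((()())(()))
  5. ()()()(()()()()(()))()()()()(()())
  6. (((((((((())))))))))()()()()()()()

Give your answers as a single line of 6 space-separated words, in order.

Answer: no no no no no yes

Derivation:
String 1 '((()())())()(()()()()()()()())()(())()': depth seq [1 2 3 2 3 2 1 2 1 0 1 0 1 2 1 2 1 2 1 2 1 2 1 2 1 2 1 2 1 0 1 0 1 2 1 0 1 0]
  -> pairs=19 depth=3 groups=6 -> no
String 2 '()()()(())()(())((()())()())()()()()()': depth seq [1 0 1 0 1 0 1 2 1 0 1 0 1 2 1 0 1 2 3 2 3 2 1 2 1 2 1 0 1 0 1 0 1 0 1 0 1 0]
  -> pairs=19 depth=3 groups=12 -> no
String 3 '(()())(()())(())(())()()((()()))': depth seq [1 2 1 2 1 0 1 2 1 2 1 0 1 2 1 0 1 2 1 0 1 0 1 0 1 2 3 2 3 2 1 0]
  -> pairs=16 depth=3 groups=7 -> no
String 4 '()(((()(())()())()))()()()((()())(()))': depth seq [1 0 1 2 3 4 3 4 5 4 3 4 3 4 3 2 3 2 1 0 1 0 1 0 1 0 1 2 3 2 3 2 1 2 3 2 1 0]
  -> pairs=19 depth=5 groups=6 -> no
String 5 '()()()(()()()()(()))()()()()(()())': depth seq [1 0 1 0 1 0 1 2 1 2 1 2 1 2 1 2 3 2 1 0 1 0 1 0 1 0 1 0 1 2 1 2 1 0]
  -> pairs=17 depth=3 groups=9 -> no
String 6 '(((((((((())))))))))()()()()()()()': depth seq [1 2 3 4 5 6 7 8 9 10 9 8 7 6 5 4 3 2 1 0 1 0 1 0 1 0 1 0 1 0 1 0 1 0]
  -> pairs=17 depth=10 groups=8 -> yes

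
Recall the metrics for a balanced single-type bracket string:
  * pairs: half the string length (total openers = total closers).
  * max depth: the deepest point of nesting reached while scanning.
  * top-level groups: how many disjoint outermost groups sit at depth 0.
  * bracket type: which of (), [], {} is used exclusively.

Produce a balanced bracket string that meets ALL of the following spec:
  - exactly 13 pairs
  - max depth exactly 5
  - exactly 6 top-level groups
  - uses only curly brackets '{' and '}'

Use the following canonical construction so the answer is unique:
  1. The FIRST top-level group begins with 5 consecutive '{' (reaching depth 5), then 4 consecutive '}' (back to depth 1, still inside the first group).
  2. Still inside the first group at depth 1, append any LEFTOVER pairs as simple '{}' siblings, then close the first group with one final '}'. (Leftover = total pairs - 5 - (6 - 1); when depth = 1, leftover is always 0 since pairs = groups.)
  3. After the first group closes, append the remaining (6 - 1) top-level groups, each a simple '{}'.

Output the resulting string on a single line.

Spec: pairs=13 depth=5 groups=6
Leftover pairs = 13 - 5 - (6-1) = 3
First group: deep chain of depth 5 + 3 sibling pairs
Remaining 5 groups: simple '{}' each

Answer: {{{{{}}}}{}{}{}}{}{}{}{}{}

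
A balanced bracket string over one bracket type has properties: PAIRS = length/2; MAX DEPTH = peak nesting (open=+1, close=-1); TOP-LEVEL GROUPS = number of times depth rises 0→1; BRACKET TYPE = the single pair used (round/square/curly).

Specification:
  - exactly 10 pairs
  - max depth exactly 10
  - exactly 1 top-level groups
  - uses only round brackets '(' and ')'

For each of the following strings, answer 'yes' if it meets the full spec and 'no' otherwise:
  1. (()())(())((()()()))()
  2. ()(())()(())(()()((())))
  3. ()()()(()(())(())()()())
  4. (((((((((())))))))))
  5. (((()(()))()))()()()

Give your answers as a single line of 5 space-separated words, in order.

Answer: no no no yes no

Derivation:
String 1 '(()())(())((()()()))()': depth seq [1 2 1 2 1 0 1 2 1 0 1 2 3 2 3 2 3 2 1 0 1 0]
  -> pairs=11 depth=3 groups=4 -> no
String 2 '()(())()(())(()()((())))': depth seq [1 0 1 2 1 0 1 0 1 2 1 0 1 2 1 2 1 2 3 4 3 2 1 0]
  -> pairs=12 depth=4 groups=5 -> no
String 3 '()()()(()(())(())()()())': depth seq [1 0 1 0 1 0 1 2 1 2 3 2 1 2 3 2 1 2 1 2 1 2 1 0]
  -> pairs=12 depth=3 groups=4 -> no
String 4 '(((((((((())))))))))': depth seq [1 2 3 4 5 6 7 8 9 10 9 8 7 6 5 4 3 2 1 0]
  -> pairs=10 depth=10 groups=1 -> yes
String 5 '(((()(()))()))()()()': depth seq [1 2 3 4 3 4 5 4 3 2 3 2 1 0 1 0 1 0 1 0]
  -> pairs=10 depth=5 groups=4 -> no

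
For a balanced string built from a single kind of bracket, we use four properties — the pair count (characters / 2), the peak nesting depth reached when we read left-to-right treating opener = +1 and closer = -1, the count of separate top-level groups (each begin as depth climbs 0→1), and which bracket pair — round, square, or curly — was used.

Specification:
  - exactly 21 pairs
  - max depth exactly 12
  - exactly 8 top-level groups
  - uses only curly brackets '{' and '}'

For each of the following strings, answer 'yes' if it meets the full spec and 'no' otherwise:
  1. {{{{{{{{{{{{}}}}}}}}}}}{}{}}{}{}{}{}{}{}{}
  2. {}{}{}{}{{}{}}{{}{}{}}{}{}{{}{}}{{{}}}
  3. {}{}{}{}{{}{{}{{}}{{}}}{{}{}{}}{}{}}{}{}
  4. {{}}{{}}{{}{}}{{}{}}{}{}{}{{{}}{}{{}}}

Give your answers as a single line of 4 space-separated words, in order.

Answer: yes no no no

Derivation:
String 1 '{{{{{{{{{{{{}}}}}}}}}}}{}{}}{}{}{}{}{}{}{}': depth seq [1 2 3 4 5 6 7 8 9 10 11 12 11 10 9 8 7 6 5 4 3 2 1 2 1 2 1 0 1 0 1 0 1 0 1 0 1 0 1 0 1 0]
  -> pairs=21 depth=12 groups=8 -> yes
String 2 '{}{}{}{}{{}{}}{{}{}{}}{}{}{{}{}}{{{}}}': depth seq [1 0 1 0 1 0 1 0 1 2 1 2 1 0 1 2 1 2 1 2 1 0 1 0 1 0 1 2 1 2 1 0 1 2 3 2 1 0]
  -> pairs=19 depth=3 groups=10 -> no
String 3 '{}{}{}{}{{}{{}{{}}{{}}}{{}{}{}}{}{}}{}{}': depth seq [1 0 1 0 1 0 1 0 1 2 1 2 3 2 3 4 3 2 3 4 3 2 1 2 3 2 3 2 3 2 1 2 1 2 1 0 1 0 1 0]
  -> pairs=20 depth=4 groups=7 -> no
String 4 '{{}}{{}}{{}{}}{{}{}}{}{}{}{{{}}{}{{}}}': depth seq [1 2 1 0 1 2 1 0 1 2 1 2 1 0 1 2 1 2 1 0 1 0 1 0 1 0 1 2 3 2 1 2 1 2 3 2 1 0]
  -> pairs=19 depth=3 groups=8 -> no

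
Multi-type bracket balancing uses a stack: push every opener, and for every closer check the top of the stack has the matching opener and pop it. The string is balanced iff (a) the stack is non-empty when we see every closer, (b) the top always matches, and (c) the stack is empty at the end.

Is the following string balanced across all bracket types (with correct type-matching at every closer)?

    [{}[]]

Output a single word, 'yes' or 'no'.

Answer: yes

Derivation:
pos 0: push '['; stack = [
pos 1: push '{'; stack = [{
pos 2: '}' matches '{'; pop; stack = [
pos 3: push '['; stack = [[
pos 4: ']' matches '['; pop; stack = [
pos 5: ']' matches '['; pop; stack = (empty)
end: stack empty → VALID
Verdict: properly nested → yes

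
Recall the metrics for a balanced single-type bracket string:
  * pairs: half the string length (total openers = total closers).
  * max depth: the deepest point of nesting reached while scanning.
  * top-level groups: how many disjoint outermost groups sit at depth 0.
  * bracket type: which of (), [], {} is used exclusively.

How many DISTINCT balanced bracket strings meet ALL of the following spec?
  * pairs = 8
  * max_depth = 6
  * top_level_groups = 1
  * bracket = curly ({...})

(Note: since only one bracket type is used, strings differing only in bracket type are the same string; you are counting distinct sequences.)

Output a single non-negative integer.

Spec: pairs=8 depth=6 groups=1
Count(depth <= 6) = 417
Count(depth <= 5) = 365
Count(depth == 6) = 417 - 365 = 52

Answer: 52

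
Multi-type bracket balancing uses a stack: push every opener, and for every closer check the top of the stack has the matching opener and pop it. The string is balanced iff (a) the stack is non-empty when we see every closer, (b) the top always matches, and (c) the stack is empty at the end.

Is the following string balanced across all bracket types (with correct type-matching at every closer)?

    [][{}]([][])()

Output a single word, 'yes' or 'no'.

pos 0: push '['; stack = [
pos 1: ']' matches '['; pop; stack = (empty)
pos 2: push '['; stack = [
pos 3: push '{'; stack = [{
pos 4: '}' matches '{'; pop; stack = [
pos 5: ']' matches '['; pop; stack = (empty)
pos 6: push '('; stack = (
pos 7: push '['; stack = ([
pos 8: ']' matches '['; pop; stack = (
pos 9: push '['; stack = ([
pos 10: ']' matches '['; pop; stack = (
pos 11: ')' matches '('; pop; stack = (empty)
pos 12: push '('; stack = (
pos 13: ')' matches '('; pop; stack = (empty)
end: stack empty → VALID
Verdict: properly nested → yes

Answer: yes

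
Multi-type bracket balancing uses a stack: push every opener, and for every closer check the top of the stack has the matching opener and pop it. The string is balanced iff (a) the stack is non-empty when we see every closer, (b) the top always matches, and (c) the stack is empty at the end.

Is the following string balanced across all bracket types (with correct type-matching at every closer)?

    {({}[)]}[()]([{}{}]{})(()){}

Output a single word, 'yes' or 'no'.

Answer: no

Derivation:
pos 0: push '{'; stack = {
pos 1: push '('; stack = {(
pos 2: push '{'; stack = {({
pos 3: '}' matches '{'; pop; stack = {(
pos 4: push '['; stack = {([
pos 5: saw closer ')' but top of stack is '[' (expected ']') → INVALID
Verdict: type mismatch at position 5: ')' closes '[' → no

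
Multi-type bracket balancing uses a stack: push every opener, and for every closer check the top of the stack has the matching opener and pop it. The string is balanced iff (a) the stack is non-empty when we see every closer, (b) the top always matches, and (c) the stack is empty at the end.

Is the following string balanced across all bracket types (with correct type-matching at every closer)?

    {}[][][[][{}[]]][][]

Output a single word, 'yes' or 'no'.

pos 0: push '{'; stack = {
pos 1: '}' matches '{'; pop; stack = (empty)
pos 2: push '['; stack = [
pos 3: ']' matches '['; pop; stack = (empty)
pos 4: push '['; stack = [
pos 5: ']' matches '['; pop; stack = (empty)
pos 6: push '['; stack = [
pos 7: push '['; stack = [[
pos 8: ']' matches '['; pop; stack = [
pos 9: push '['; stack = [[
pos 10: push '{'; stack = [[{
pos 11: '}' matches '{'; pop; stack = [[
pos 12: push '['; stack = [[[
pos 13: ']' matches '['; pop; stack = [[
pos 14: ']' matches '['; pop; stack = [
pos 15: ']' matches '['; pop; stack = (empty)
pos 16: push '['; stack = [
pos 17: ']' matches '['; pop; stack = (empty)
pos 18: push '['; stack = [
pos 19: ']' matches '['; pop; stack = (empty)
end: stack empty → VALID
Verdict: properly nested → yes

Answer: yes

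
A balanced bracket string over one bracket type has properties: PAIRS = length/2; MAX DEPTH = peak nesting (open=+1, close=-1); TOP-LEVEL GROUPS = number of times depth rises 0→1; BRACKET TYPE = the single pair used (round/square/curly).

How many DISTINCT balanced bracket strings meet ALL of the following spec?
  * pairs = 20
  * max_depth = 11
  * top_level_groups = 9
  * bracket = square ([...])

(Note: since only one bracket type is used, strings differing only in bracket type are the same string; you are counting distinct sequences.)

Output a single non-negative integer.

Spec: pairs=20 depth=11 groups=9
Count(depth <= 11) = 24582276
Count(depth <= 10) = 24582033
Count(depth == 11) = 24582276 - 24582033 = 243

Answer: 243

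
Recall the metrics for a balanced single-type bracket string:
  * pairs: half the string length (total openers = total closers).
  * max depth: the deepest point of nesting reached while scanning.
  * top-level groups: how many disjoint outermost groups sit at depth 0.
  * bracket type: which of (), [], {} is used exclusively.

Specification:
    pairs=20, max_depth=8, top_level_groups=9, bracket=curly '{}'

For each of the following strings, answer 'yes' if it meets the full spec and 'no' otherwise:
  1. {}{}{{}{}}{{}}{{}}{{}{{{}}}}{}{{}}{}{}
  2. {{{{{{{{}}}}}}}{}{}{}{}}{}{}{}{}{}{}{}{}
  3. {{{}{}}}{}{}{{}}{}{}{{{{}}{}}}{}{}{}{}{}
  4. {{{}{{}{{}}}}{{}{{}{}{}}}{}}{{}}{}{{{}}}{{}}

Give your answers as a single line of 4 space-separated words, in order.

Answer: no yes no no

Derivation:
String 1 '{}{}{{}{}}{{}}{{}}{{}{{{}}}}{}{{}}{}{}': depth seq [1 0 1 0 1 2 1 2 1 0 1 2 1 0 1 2 1 0 1 2 1 2 3 4 3 2 1 0 1 0 1 2 1 0 1 0 1 0]
  -> pairs=19 depth=4 groups=10 -> no
String 2 '{{{{{{{{}}}}}}}{}{}{}{}}{}{}{}{}{}{}{}{}': depth seq [1 2 3 4 5 6 7 8 7 6 5 4 3 2 1 2 1 2 1 2 1 2 1 0 1 0 1 0 1 0 1 0 1 0 1 0 1 0 1 0]
  -> pairs=20 depth=8 groups=9 -> yes
String 3 '{{{}{}}}{}{}{{}}{}{}{{{{}}{}}}{}{}{}{}{}': depth seq [1 2 3 2 3 2 1 0 1 0 1 0 1 2 1 0 1 0 1 0 1 2 3 4 3 2 3 2 1 0 1 0 1 0 1 0 1 0 1 0]
  -> pairs=20 depth=4 groups=12 -> no
String 4 '{{{}{{}{{}}}}{{}{{}{}{}}}{}}{{}}{}{{{}}}{{}}': depth seq [1 2 3 2 3 4 3 4 5 4 3 2 1 2 3 2 3 4 3 4 3 4 3 2 1 2 1 0 1 2 1 0 1 0 1 2 3 2 1 0 1 2 1 0]
  -> pairs=22 depth=5 groups=5 -> no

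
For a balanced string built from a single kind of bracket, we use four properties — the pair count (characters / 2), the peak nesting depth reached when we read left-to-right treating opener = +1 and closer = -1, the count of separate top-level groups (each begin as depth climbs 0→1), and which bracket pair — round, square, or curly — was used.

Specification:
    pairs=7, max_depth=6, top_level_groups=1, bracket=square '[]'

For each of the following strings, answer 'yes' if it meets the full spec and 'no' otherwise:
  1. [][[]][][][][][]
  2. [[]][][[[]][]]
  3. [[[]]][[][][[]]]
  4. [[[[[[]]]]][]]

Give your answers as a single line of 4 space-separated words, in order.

String 1 '[][[]][][][][][]': depth seq [1 0 1 2 1 0 1 0 1 0 1 0 1 0 1 0]
  -> pairs=8 depth=2 groups=7 -> no
String 2 '[[]][][[[]][]]': depth seq [1 2 1 0 1 0 1 2 3 2 1 2 1 0]
  -> pairs=7 depth=3 groups=3 -> no
String 3 '[[[]]][[][][[]]]': depth seq [1 2 3 2 1 0 1 2 1 2 1 2 3 2 1 0]
  -> pairs=8 depth=3 groups=2 -> no
String 4 '[[[[[[]]]]][]]': depth seq [1 2 3 4 5 6 5 4 3 2 1 2 1 0]
  -> pairs=7 depth=6 groups=1 -> yes

Answer: no no no yes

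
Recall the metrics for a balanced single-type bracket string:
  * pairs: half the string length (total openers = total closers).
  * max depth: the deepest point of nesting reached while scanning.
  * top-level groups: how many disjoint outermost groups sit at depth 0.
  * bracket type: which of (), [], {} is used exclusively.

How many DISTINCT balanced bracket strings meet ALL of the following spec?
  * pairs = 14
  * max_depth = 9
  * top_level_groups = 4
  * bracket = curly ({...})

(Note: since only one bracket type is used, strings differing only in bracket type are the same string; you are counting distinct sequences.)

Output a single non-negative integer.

Spec: pairs=14 depth=9 groups=4
Count(depth <= 9) = 326792
Count(depth <= 8) = 326044
Count(depth == 9) = 326792 - 326044 = 748

Answer: 748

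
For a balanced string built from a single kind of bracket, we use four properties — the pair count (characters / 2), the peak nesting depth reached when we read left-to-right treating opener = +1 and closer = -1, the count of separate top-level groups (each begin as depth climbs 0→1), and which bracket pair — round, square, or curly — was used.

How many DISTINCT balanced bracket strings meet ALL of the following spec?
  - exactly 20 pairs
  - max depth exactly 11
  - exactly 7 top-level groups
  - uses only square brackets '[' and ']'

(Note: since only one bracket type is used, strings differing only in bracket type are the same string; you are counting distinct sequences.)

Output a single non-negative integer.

Spec: pairs=20 depth=11 groups=7
Count(depth <= 11) = 121577729
Count(depth <= 10) = 121552760
Count(depth == 11) = 121577729 - 121552760 = 24969

Answer: 24969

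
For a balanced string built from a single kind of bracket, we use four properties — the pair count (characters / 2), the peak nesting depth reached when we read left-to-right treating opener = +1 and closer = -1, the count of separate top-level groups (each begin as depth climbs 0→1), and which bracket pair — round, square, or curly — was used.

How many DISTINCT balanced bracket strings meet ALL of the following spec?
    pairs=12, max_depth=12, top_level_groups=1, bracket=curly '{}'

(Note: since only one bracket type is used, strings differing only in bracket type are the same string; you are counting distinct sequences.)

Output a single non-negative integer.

Answer: 1

Derivation:
Spec: pairs=12 depth=12 groups=1
Count(depth <= 12) = 58786
Count(depth <= 11) = 58785
Count(depth == 12) = 58786 - 58785 = 1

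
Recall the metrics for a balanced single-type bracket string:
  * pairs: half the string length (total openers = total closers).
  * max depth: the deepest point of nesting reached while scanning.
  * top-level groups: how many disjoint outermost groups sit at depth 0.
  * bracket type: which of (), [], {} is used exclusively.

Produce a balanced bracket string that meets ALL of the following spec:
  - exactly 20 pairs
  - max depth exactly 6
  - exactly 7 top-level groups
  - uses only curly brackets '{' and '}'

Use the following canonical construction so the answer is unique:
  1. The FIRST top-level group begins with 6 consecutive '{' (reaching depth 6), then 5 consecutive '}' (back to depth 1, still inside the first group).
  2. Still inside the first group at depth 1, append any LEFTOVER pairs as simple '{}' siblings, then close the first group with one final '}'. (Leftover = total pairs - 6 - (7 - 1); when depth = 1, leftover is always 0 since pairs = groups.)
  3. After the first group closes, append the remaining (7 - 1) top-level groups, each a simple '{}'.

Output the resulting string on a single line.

Spec: pairs=20 depth=6 groups=7
Leftover pairs = 20 - 6 - (7-1) = 8
First group: deep chain of depth 6 + 8 sibling pairs
Remaining 6 groups: simple '{}' each

Answer: {{{{{{}}}}}{}{}{}{}{}{}{}{}}{}{}{}{}{}{}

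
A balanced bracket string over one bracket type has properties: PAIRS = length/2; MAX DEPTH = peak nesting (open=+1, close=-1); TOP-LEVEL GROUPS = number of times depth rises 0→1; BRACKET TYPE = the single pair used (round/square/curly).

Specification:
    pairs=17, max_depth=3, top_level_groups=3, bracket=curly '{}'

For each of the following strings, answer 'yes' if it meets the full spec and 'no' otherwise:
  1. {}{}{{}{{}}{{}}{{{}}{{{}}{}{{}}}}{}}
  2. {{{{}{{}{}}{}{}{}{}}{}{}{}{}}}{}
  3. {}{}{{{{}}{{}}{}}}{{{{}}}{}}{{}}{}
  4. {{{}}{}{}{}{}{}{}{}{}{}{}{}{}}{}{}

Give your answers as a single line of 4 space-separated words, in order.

String 1 '{}{}{{}{{}}{{}}{{{}}{{{}}{}{{}}}}{}}': depth seq [1 0 1 0 1 2 1 2 3 2 1 2 3 2 1 2 3 4 3 2 3 4 5 4 3 4 3 4 5 4 3 2 1 2 1 0]
  -> pairs=18 depth=5 groups=3 -> no
String 2 '{{{{}{{}{}}{}{}{}{}}{}{}{}{}}}{}': depth seq [1 2 3 4 3 4 5 4 5 4 3 4 3 4 3 4 3 4 3 2 3 2 3 2 3 2 3 2 1 0 1 0]
  -> pairs=16 depth=5 groups=2 -> no
String 3 '{}{}{{{{}}{{}}{}}}{{{{}}}{}}{{}}{}': depth seq [1 0 1 0 1 2 3 4 3 2 3 4 3 2 3 2 1 0 1 2 3 4 3 2 1 2 1 0 1 2 1 0 1 0]
  -> pairs=17 depth=4 groups=6 -> no
String 4 '{{{}}{}{}{}{}{}{}{}{}{}{}{}{}}{}{}': depth seq [1 2 3 2 1 2 1 2 1 2 1 2 1 2 1 2 1 2 1 2 1 2 1 2 1 2 1 2 1 0 1 0 1 0]
  -> pairs=17 depth=3 groups=3 -> yes

Answer: no no no yes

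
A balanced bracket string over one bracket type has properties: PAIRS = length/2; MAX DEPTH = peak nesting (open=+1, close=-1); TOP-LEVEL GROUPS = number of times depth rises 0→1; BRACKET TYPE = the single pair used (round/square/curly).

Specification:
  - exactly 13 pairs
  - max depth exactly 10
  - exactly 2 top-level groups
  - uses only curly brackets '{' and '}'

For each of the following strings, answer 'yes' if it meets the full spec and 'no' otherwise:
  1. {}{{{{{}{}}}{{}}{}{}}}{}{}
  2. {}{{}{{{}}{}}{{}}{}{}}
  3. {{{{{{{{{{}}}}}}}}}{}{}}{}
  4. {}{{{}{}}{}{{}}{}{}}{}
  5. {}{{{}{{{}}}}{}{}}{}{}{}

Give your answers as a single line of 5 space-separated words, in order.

String 1 '{}{{{{{}{}}}{{}}{}{}}}{}{}': depth seq [1 0 1 2 3 4 5 4 5 4 3 2 3 4 3 2 3 2 3 2 1 0 1 0 1 0]
  -> pairs=13 depth=5 groups=4 -> no
String 2 '{}{{}{{{}}{}}{{}}{}{}}': depth seq [1 0 1 2 1 2 3 4 3 2 3 2 1 2 3 2 1 2 1 2 1 0]
  -> pairs=11 depth=4 groups=2 -> no
String 3 '{{{{{{{{{{}}}}}}}}}{}{}}{}': depth seq [1 2 3 4 5 6 7 8 9 10 9 8 7 6 5 4 3 2 1 2 1 2 1 0 1 0]
  -> pairs=13 depth=10 groups=2 -> yes
String 4 '{}{{{}{}}{}{{}}{}{}}{}': depth seq [1 0 1 2 3 2 3 2 1 2 1 2 3 2 1 2 1 2 1 0 1 0]
  -> pairs=11 depth=3 groups=3 -> no
String 5 '{}{{{}{{{}}}}{}{}}{}{}{}': depth seq [1 0 1 2 3 2 3 4 5 4 3 2 1 2 1 2 1 0 1 0 1 0 1 0]
  -> pairs=12 depth=5 groups=5 -> no

Answer: no no yes no no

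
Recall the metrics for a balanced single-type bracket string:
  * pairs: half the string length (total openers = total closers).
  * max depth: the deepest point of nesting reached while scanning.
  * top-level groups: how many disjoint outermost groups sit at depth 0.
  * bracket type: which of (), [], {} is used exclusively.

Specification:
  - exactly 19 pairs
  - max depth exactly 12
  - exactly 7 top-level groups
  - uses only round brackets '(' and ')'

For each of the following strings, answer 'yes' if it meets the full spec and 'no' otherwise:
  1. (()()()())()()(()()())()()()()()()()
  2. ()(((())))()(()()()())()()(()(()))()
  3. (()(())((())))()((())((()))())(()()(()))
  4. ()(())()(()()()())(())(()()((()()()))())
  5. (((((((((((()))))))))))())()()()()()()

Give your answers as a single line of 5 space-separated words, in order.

String 1 '(()()()())()()(()()())()()()()()()()': depth seq [1 2 1 2 1 2 1 2 1 0 1 0 1 0 1 2 1 2 1 2 1 0 1 0 1 0 1 0 1 0 1 0 1 0 1 0]
  -> pairs=18 depth=2 groups=11 -> no
String 2 '()(((())))()(()()()())()()(()(()))()': depth seq [1 0 1 2 3 4 3 2 1 0 1 0 1 2 1 2 1 2 1 2 1 0 1 0 1 0 1 2 1 2 3 2 1 0 1 0]
  -> pairs=18 depth=4 groups=8 -> no
String 3 '(()(())((())))()((())((()))())(()()(()))': depth seq [1 2 1 2 3 2 1 2 3 4 3 2 1 0 1 0 1 2 3 2 1 2 3 4 3 2 1 2 1 0 1 2 1 2 1 2 3 2 1 0]
  -> pairs=20 depth=4 groups=4 -> no
String 4 '()(())()(()()()())(())(()()((()()()))())': depth seq [1 0 1 2 1 0 1 0 1 2 1 2 1 2 1 2 1 0 1 2 1 0 1 2 1 2 1 2 3 4 3 4 3 4 3 2 1 2 1 0]
  -> pairs=20 depth=4 groups=6 -> no
String 5 '(((((((((((()))))))))))())()()()()()()': depth seq [1 2 3 4 5 6 7 8 9 10 11 12 11 10 9 8 7 6 5 4 3 2 1 2 1 0 1 0 1 0 1 0 1 0 1 0 1 0]
  -> pairs=19 depth=12 groups=7 -> yes

Answer: no no no no yes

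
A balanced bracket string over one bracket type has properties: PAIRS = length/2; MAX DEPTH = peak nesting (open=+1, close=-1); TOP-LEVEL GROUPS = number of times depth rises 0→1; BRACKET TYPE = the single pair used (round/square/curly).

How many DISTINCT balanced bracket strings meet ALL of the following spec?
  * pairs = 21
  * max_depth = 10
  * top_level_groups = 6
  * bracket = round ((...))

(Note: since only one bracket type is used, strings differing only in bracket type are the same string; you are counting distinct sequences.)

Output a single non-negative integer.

Answer: 4798794

Derivation:
Spec: pairs=21 depth=10 groups=6
Count(depth <= 10) = 926625018
Count(depth <= 9) = 921826224
Count(depth == 10) = 926625018 - 921826224 = 4798794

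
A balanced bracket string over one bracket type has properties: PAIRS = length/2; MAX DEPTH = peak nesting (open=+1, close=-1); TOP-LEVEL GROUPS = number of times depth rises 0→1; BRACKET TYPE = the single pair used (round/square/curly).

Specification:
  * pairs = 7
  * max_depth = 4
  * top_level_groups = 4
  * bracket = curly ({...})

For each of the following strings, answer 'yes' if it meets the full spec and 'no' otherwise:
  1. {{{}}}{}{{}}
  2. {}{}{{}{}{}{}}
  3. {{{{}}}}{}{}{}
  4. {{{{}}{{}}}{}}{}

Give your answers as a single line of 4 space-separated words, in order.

Answer: no no yes no

Derivation:
String 1 '{{{}}}{}{{}}': depth seq [1 2 3 2 1 0 1 0 1 2 1 0]
  -> pairs=6 depth=3 groups=3 -> no
String 2 '{}{}{{}{}{}{}}': depth seq [1 0 1 0 1 2 1 2 1 2 1 2 1 0]
  -> pairs=7 depth=2 groups=3 -> no
String 3 '{{{{}}}}{}{}{}': depth seq [1 2 3 4 3 2 1 0 1 0 1 0 1 0]
  -> pairs=7 depth=4 groups=4 -> yes
String 4 '{{{{}}{{}}}{}}{}': depth seq [1 2 3 4 3 2 3 4 3 2 1 2 1 0 1 0]
  -> pairs=8 depth=4 groups=2 -> no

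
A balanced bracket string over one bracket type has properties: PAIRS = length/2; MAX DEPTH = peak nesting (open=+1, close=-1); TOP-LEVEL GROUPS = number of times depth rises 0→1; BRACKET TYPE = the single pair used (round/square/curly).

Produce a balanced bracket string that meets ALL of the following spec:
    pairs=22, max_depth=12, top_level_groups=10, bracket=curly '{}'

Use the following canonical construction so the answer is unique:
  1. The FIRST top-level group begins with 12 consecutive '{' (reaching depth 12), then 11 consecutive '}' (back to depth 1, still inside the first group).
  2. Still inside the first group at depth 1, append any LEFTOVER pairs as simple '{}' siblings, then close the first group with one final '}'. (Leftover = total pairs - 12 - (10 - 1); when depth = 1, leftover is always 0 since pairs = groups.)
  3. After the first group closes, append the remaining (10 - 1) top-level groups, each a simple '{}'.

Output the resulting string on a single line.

Answer: {{{{{{{{{{{{}}}}}}}}}}}{}}{}{}{}{}{}{}{}{}{}

Derivation:
Spec: pairs=22 depth=12 groups=10
Leftover pairs = 22 - 12 - (10-1) = 1
First group: deep chain of depth 12 + 1 sibling pairs
Remaining 9 groups: simple '{}' each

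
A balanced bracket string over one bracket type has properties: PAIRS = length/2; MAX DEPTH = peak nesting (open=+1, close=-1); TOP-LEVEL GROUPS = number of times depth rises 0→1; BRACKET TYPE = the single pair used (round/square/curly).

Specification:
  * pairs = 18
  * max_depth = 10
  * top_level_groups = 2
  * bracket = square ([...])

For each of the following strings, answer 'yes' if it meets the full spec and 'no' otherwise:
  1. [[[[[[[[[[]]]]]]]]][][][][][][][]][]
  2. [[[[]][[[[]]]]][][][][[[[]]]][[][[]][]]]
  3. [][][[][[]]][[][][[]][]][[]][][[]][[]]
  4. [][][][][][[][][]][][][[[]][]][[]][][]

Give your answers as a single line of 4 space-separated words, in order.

Answer: yes no no no

Derivation:
String 1 '[[[[[[[[[[]]]]]]]]][][][][][][][]][]': depth seq [1 2 3 4 5 6 7 8 9 10 9 8 7 6 5 4 3 2 1 2 1 2 1 2 1 2 1 2 1 2 1 2 1 0 1 0]
  -> pairs=18 depth=10 groups=2 -> yes
String 2 '[[[[]][[[[]]]]][][][][[[[]]]][[][[]][]]]': depth seq [1 2 3 4 3 2 3 4 5 6 5 4 3 2 1 2 1 2 1 2 1 2 3 4 5 4 3 2 1 2 3 2 3 4 3 2 3 2 1 0]
  -> pairs=20 depth=6 groups=1 -> no
String 3 '[][][[][[]]][[][][[]][]][[]][][[]][[]]': depth seq [1 0 1 0 1 2 1 2 3 2 1 0 1 2 1 2 1 2 3 2 1 2 1 0 1 2 1 0 1 0 1 2 1 0 1 2 1 0]
  -> pairs=19 depth=3 groups=8 -> no
String 4 '[][][][][][[][][]][][][[[]][]][[]][][]': depth seq [1 0 1 0 1 0 1 0 1 0 1 2 1 2 1 2 1 0 1 0 1 0 1 2 3 2 1 2 1 0 1 2 1 0 1 0 1 0]
  -> pairs=19 depth=3 groups=12 -> no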